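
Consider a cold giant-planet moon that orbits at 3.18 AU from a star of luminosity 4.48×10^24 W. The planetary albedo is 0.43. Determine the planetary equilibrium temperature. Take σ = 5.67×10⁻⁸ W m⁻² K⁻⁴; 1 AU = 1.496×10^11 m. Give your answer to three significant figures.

Orbital distance: d = 3.18 AU = 4.757×10^11 m.
Spreading L over a sphere of radius d: S = 4.48×10^24/(4π·4.76×10^11²) = 1.575 W m⁻².
Absorbed flux (global mean): S(1−α)/4 = 1.575·0.57/4 = 0.2245 W m⁻².
Set σT⁴ = 0.2245 → T = (0.2245/σ)^(1/4) = 44.61 K.

44.6 K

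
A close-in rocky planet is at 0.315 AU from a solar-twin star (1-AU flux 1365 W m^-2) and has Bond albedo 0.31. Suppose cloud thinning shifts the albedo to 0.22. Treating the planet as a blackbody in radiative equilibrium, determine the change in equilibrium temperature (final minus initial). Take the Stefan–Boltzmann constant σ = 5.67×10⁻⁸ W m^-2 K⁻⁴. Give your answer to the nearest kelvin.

By the inverse-square law, S = 1365/0.315² = 13760 W m^-2.
With α = 0.31, T₁ = 452.3 K.
After:  T₂ = [13760·0.78/(4σ)]^(1/4) = 466.4 K.
Change: 466.4 − 452.3 = 14.08 K.

14 K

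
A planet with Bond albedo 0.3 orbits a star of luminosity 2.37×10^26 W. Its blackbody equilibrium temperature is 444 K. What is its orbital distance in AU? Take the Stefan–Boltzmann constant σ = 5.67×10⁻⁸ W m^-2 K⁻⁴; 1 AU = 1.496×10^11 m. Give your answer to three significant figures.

0.259 AU

Required flux: S = 4σT⁴/(1−α) = 12590 W m^-2.
S = L/(4πd²) → d = √(L/4πS) = √(2.37×10^26/(4π·12590)) = 3.870×10^10 m = 0.2587 AU.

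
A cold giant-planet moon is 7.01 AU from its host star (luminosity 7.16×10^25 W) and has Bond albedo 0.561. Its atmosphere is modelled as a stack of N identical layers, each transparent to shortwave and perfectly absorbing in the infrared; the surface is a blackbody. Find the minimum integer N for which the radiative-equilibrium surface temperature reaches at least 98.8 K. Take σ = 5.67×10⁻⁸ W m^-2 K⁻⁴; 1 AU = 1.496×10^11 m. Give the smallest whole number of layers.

9

d = 7.01 × 1.496×10^11 m = 1.049×10^12 m.
Spreading L over a sphere of radius d: S = 7.16×10^25/(4π·1.05×10^12²) = 5.181 W m^-2.
Top-of-atmosphere balance: σT_e⁴ = S(1−α)/4 = 0.5686 W m^-2 → T_e = 56.27 K.
Since T_s⁴ = (N+1)T_e⁴, we need N ≥ (T_s/T_e)⁴ − 1 = 8.502.
The minimum whole number is N = 9.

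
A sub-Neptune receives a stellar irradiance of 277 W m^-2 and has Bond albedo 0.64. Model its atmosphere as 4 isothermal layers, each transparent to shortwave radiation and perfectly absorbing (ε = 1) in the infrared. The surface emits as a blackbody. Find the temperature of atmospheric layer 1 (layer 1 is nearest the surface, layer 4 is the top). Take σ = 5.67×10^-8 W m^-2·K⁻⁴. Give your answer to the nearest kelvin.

205 K

Top-of-atmosphere balance: σT_e⁴ = S(1−α)/4 = 24.93 W m^-2 → T_e = 144.8 K.
The net upward flux σT_e⁴ is constant between every pair of levels, so T_k⁴ = (N+1−k)T_e⁴.
With k = 1: T_1 = (4+1−1)^¼·144.8 K = 204.8 K.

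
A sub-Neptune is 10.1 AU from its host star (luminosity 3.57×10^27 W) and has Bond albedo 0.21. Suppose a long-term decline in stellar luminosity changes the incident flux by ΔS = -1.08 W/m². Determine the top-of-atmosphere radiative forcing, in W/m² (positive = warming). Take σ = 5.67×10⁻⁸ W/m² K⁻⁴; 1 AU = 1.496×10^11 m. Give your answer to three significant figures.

-0.213 W/m²

Orbital distance: d = 10.1 AU = 1.511×10^12 m.
Spreading L over a sphere of radius d: S = 3.57×10^27/(4π·1.51×10^12²) = 124.4 W/m².
Only a fraction (1−α) is absorbed and it's spread over 4πR², so ΔF = (1−α)ΔS/4 = -0.2133 W/m².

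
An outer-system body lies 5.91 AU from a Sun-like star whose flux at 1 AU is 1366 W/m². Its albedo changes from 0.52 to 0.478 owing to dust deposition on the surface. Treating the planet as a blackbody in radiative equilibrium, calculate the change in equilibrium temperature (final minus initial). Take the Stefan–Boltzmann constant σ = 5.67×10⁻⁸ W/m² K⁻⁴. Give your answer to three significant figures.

2.02 kelvin

Flux at the orbit: S = 1366/(5.91)² = 39.11 W/m².
Initial: T₁ = [S(1−0.52)/(4σ)]^(1/4) = 95.38 K.
Final:   T₂ = [S(1−0.478)/(4σ)]^(1/4) = 97.40 K.
ΔT = T₂ − T₁ = 2.021 K.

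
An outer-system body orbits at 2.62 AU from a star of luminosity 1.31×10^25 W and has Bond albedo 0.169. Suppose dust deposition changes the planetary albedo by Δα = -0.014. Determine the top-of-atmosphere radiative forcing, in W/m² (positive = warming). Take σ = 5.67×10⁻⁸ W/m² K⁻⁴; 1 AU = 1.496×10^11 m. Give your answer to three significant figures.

0.0238 W/m²

Orbital distance: d = 2.62 AU = 3.920×10^11 m.
Spreading L over a sphere of radius d: S = 1.31×10^25/(4π·3.92×10^11²) = 6.786 W/m².
TOA radiative forcing: ΔF = −S·Δα/4 = −6.786·(-0.014)/4 = 0.02375 W/m².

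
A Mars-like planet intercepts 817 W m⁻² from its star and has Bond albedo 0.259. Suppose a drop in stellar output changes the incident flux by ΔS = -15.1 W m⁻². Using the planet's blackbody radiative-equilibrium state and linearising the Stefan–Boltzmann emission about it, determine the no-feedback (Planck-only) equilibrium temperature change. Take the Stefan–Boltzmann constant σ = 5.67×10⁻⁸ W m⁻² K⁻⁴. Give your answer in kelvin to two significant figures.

Unperturbed T_e = [817.0·(1−0.259)/(4σ)]^¼ = 227.3 K.
ΔF = Δ[S(1−α)]/4 = (1−0.259)·-15.1/4 = -2.797 W m⁻².
Linearising σT⁴ gives d(σT⁴)/dT = 4σT_e³ = 2.663 W m⁻² per K.
ΔT₀ = ΔF/λ_P = -2.797/2.663 = -1.05 K.

-1.1 K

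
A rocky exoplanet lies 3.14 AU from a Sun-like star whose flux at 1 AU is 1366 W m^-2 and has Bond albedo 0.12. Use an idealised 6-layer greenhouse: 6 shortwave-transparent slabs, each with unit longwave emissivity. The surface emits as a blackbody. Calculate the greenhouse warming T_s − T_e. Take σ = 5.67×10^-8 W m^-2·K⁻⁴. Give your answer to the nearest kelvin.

95 K

Irradiance scales as 1/d², so S = 1366 W m^-2 × (1/3.14)² = 138.5 W m^-2.
OLR = S(1−α)/4 = 30.48 W m^-2; the top layer radiates at T_e = 152.3 K.
T_s = (N+1)^(1/4)·T_e = 247.7 K.
So the greenhouse effect raises the surface by 247.7 − 152.3 = 95.41 K.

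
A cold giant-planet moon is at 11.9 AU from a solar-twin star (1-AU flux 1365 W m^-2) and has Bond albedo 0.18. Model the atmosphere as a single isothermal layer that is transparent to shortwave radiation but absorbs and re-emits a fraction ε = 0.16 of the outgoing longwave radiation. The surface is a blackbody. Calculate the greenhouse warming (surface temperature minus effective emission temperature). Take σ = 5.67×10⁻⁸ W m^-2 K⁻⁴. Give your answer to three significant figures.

Flux at the orbit: S = 1365/(11.9)² = 9.639 W m^-2.
The planet radiates to space at T_e = [S(1−α)/(4σ)]^(1/4) = 76.83 K.
For a single slab of emissivity ε, T_s⁴ = 2T_e⁴/(2−ε); thus T_s = 76.83·(1.087)^(1/4) = 78.45 K.
The atmosphere warms the surface by 1.618 K.

1.62 kelvin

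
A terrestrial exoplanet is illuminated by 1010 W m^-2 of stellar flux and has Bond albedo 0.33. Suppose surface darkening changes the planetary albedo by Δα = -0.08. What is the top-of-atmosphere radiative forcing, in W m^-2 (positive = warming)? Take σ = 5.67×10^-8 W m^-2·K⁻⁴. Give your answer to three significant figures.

TOA radiative forcing: ΔF = −S·Δα/4 = −1010·(-0.08)/4 = 20.20 W m^-2.

20.2 W m^-2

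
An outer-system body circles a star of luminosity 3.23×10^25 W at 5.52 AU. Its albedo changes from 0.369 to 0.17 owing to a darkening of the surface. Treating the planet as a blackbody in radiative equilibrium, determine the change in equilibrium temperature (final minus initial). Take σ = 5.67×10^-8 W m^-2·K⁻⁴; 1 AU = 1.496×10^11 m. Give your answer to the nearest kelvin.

4 K

d = 5.52 × 1.496×10^11 m = 8.258×10^11 m.
Spreading L over a sphere of radius d: S = 3.23×10^25/(4π·8.26×10^11²) = 3.769 W m^-2.
Initial: T₁ = [S(1−0.369)/(4σ)]^(1/4) = 56.91 K.
With α = 0.17, T₂ = 60.94 K.
ΔT = T₂ − T₁ = 4.037 K.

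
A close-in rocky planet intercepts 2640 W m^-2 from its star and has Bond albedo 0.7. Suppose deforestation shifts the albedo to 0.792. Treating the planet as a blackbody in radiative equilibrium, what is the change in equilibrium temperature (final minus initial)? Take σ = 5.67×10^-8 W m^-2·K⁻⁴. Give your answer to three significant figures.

Before: T₁ = [2640·0.3/(4σ)]^(1/4) = 243.1 K.
After:  T₂ = [2640·0.208/(4σ)]^(1/4) = 221.8 K.
ΔT = T₂ − T₁ = -21.27 K.

-21.3 K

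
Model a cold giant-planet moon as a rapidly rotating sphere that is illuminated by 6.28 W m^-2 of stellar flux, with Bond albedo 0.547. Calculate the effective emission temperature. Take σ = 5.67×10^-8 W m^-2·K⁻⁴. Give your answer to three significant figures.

59.5 K

Averaging over the sphere, the absorbed flux is S(1−α)/4 = 0.7112 W m^-2.
Balancing against σT⁴: T = (0.7112/5.67×10⁻⁸)^(1/4) = 59.51 K.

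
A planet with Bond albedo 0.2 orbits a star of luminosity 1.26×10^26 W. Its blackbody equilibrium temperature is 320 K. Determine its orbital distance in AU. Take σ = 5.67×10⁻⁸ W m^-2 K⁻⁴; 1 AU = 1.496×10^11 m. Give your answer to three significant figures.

0.388 AU

Energy balance gives S = 4σT⁴/(1−α) = 2973 W m^-2.
From L = 4πd²S, d = √(1.26×10^26/(4π·2973)) = 5.808×10^10 m = 0.3882 AU.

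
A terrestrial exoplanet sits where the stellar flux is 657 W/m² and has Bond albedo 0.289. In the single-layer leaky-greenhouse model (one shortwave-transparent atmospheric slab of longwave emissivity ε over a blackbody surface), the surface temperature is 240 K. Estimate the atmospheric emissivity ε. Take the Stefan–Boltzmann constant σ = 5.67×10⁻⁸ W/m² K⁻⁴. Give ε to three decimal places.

First, T_e = [657.0·(1−0.289)/(4σ)]^(1/4) = 213.0 K.
Since (2−ε)/2 = (T_e/T_s)⁴ = 0.6208, ε = 0.7584.

0.758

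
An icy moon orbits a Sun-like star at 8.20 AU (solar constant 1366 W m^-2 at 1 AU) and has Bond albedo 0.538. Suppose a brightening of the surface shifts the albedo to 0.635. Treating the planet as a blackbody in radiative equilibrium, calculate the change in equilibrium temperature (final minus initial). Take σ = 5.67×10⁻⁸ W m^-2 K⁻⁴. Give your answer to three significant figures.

By the inverse-square law, S = 1366/8.20² = 20.32 W m^-2.
Initial: T₁ = [S(1−0.538)/(4σ)]^(1/4) = 80.21 K.
After:  T₂ = [20.32·0.365/(4σ)]^(1/4) = 75.62 K.
Change: 75.62 − 80.21 = -4.589 K.

-4.59 kelvin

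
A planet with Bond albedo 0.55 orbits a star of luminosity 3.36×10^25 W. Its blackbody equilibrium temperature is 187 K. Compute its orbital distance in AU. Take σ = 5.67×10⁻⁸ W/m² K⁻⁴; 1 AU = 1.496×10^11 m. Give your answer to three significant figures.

0.440 AU

The flux needed for this T is 4σT⁴/(1−0.55) = 616.3 W/m².
Then d = [L/(4πS)]^(1/2) = 6.587×10^10 m, i.e. 0.4403 AU.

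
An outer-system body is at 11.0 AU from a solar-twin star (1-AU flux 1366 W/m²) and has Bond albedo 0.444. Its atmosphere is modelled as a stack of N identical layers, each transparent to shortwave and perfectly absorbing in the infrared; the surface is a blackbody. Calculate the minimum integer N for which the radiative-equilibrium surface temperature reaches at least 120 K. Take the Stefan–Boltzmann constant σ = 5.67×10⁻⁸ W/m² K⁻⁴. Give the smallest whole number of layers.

7

Flux at the orbit: S = 1366/(11.0)² = 11.29 W/m².
The effective emission temperature is T_e = [S(1−α)/(4σ)]^¼ = 72.53 K.
T_s = (N+1)^(1/4)·T_e ≥ 120 K requires N+1 ≥ (T_s/T_e)⁴ = (120/72.53)⁴ = 7.493.
Rounding up, N = 7.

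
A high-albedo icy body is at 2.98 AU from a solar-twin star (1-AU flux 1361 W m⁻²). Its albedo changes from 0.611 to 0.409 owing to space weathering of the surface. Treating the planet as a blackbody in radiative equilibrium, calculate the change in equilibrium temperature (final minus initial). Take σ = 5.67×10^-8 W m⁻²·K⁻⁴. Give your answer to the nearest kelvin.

Flux at the orbit: S = 1361/(2.98)² = 153.3 W m⁻².
Initial: T₁ = [S(1−0.611)/(4σ)]^(1/4) = 127.3 K.
Final:   T₂ = [S(1−0.409)/(4σ)]^(1/4) = 141.4 K.
ΔT = T₂ − T₁ = 14.03 K.

14 K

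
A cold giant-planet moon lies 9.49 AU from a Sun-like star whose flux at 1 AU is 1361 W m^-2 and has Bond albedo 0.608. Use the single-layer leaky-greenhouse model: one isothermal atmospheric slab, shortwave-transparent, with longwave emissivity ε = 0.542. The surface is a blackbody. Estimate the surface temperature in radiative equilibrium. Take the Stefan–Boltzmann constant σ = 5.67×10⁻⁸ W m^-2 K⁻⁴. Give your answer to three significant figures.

Irradiance scales as 1/d², so S = 1361 W m^-2 × (1/9.49)² = 15.11 W m^-2.
At the top of the atmosphere, σT_e⁴ = S(1−α)/4 = 1.481 W m^-2, giving T_e = 71.49 K.
Surface balance with a leaky layer gives σT_s⁴ = σT_e⁴·2/(2−ε), so T_s = T_e·[2/(2−0.542)]^(1/4) = 77.37 K.

77.4 K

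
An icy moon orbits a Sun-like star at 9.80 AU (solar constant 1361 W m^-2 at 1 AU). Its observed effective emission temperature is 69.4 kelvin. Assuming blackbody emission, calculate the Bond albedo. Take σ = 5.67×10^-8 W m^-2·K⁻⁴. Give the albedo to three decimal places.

By the inverse-square law, S = 1361/9.80² = 14.17 W m^-2.
Energy balance: S(1−α)/4 = σT⁴, so 1−α = 4σT⁴/S.
4σT⁴ = 4·5.67×10⁻⁸·(69.4)⁴ = 5.261 W m^-2.
Hence α = 1 − 5.261/14.17 = 0.6287.

0.629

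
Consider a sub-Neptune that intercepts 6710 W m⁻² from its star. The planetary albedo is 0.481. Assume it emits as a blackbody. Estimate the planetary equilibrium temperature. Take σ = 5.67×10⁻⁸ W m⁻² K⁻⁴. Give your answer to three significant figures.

352 kelvin

The planet absorbs (1−α)S over its disc πR² and re-emits over 4πR², so the mean absorbed flux is (1−0.481)·6710/4 = 870.6 W m⁻².
Set σT⁴ = 870.6 → T = (870.6/σ)^(1/4) = 352.0 K.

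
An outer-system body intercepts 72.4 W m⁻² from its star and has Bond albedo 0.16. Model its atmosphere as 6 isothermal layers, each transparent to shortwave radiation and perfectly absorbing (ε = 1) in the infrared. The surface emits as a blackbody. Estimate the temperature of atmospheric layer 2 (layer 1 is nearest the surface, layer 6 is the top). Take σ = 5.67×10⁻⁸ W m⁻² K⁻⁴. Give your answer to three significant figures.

191 K

Top-of-atmosphere balance: σT_e⁴ = S(1−α)/4 = 15.20 W m⁻² → T_e = 128.0 K.
In the N-layer model, layer k (counted from the surface) has T_k = (N+1−k)^(1/4)·T_e.
With k = 2: T_2 = (6+1−2)^¼·128.0 K = 191.4 K.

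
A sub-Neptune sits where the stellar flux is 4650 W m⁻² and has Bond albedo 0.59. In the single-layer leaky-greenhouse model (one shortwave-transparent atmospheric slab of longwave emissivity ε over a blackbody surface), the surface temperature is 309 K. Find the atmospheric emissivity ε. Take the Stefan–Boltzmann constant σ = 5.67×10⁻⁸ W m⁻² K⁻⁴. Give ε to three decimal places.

TOA balance gives T_e = 302.8 K.
Inverting T_s⁴ = 2T_e⁴/(2−ε): (T_e/T_s)⁴ = 0.9221, so ε = 2(1 − 0.9221) = 0.1559.

0.156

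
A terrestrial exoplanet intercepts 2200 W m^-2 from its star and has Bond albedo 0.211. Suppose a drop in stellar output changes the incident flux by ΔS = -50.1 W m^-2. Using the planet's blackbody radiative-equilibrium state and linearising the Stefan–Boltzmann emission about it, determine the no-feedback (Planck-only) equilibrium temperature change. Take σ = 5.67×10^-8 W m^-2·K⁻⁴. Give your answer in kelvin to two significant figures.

The baseline emission temperature is T_e = 295.8 K.
ΔF = Δ[S(1−α)]/4 = (1−0.211)·-50.1/4 = -9.882 W m^-2.
Linearising σT⁴ gives d(σT⁴)/dT = 4σT_e³ = 5.869 W m^-2 per K.
So ΔT₀ = -9.882/5.869 = -1.68 K.

-1.7 K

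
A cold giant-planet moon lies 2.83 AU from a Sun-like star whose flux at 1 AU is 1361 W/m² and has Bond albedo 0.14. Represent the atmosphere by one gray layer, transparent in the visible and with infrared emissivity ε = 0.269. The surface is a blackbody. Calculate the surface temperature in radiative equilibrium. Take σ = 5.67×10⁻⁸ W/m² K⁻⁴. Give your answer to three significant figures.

By the inverse-square law, S = 1361/2.83² = 169.9 W/m².
Effective emission temperature (TOA balance): σT_e⁴ = S(1−α)/4 = 36.54 W/m² → T_e = 159.3 K.
The surface balance (absorbed SW + ε·downward IR = σT_s⁴) with T_a⁴ = T_s⁴/2 reduces to T_s = T_e·[2/(2−ε)]^¼ = 165.2 K.

165 K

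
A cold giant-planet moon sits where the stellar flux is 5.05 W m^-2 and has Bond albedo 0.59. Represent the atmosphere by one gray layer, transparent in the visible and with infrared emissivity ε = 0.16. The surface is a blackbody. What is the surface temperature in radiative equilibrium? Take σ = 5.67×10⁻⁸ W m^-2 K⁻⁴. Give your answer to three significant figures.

The planet radiates to space at T_e = [S(1−α)/(4σ)]^(1/4) = 54.97 K.
For a single slab of emissivity ε, T_s⁴ = 2T_e⁴/(2−ε); thus T_s = 54.97·(1.087)^(1/4) = 56.13 K.

56.1 K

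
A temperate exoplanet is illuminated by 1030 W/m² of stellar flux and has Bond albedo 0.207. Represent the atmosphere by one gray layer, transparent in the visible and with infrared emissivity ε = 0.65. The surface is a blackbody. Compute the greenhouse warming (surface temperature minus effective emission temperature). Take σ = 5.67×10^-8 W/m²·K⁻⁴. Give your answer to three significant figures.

Effective emission temperature (TOA balance): σT_e⁴ = S(1−α)/4 = 204.2 W/m² → T_e = 245.0 K.
For a single slab of emissivity ε, T_s⁴ = 2T_e⁴/(2−ε); thus T_s = 245.0·(1.481)^(1/4) = 270.3 K.
Greenhouse warming: T_s − T_e = 25.29 K.

25.3 kelvin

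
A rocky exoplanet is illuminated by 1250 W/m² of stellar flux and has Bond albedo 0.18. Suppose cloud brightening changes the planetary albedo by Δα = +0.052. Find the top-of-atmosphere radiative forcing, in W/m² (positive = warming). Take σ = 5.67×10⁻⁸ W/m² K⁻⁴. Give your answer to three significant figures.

-16.2 W/m²

TOA radiative forcing: ΔF = −S·Δα/4 = −1250·(+0.052)/4 = -16.25 W/m².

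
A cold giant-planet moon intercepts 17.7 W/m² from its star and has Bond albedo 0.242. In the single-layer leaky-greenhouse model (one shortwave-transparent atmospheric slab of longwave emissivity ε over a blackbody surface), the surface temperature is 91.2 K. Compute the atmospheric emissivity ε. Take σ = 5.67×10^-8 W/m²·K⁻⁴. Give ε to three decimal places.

TOA balance gives T_e = 87.70 K.
Inverting T_s⁴ = 2T_e⁴/(2−ε): (T_e/T_s)⁴ = 0.8551, so ε = 2(1 − 0.8551) = 0.2898.

0.290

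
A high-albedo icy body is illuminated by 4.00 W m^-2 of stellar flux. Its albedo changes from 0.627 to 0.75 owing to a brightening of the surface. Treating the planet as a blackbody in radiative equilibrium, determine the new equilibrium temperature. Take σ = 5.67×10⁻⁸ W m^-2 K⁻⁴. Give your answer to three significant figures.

45.8 K

T₂ = [S(1−α₂)/(4σ)]^(1/4) = [4.000·0.25/(4σ)]^(1/4) = 45.82 K.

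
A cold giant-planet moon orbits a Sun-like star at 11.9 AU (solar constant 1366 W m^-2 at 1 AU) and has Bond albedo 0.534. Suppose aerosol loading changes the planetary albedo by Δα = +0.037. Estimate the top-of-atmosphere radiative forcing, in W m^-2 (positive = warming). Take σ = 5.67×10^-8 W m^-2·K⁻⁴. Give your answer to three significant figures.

-0.0892 W m^-2

Irradiance scales as 1/d², so S = 1366 W m^-2 × (1/11.9)² = 9.646 W m^-2.
TOA radiative forcing: ΔF = −S·Δα/4 = −9.646·(+0.037)/4 = -0.08923 W m^-2.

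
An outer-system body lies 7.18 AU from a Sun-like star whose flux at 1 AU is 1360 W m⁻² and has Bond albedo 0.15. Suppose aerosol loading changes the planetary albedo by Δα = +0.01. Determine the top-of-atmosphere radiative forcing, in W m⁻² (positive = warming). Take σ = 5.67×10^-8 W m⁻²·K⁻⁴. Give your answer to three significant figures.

By the inverse-square law, S = 1360/7.18² = 26.38 W m⁻².
The change in absorbed flux is Δ[S(1−α)/4] = −SΔα/4 = -0.06595 W m⁻².

-0.0660 W m⁻²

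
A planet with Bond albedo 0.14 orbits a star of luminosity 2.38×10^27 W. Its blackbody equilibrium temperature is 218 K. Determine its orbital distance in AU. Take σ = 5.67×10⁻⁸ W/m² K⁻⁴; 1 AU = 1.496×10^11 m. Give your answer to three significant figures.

The flux needed for this T is 4σT⁴/(1−0.14) = 595.6 W/m².
Then d = [L/(4πS)]^(1/2) = 5.639×10^11 m, i.e. 3.769 AU.

3.77 AU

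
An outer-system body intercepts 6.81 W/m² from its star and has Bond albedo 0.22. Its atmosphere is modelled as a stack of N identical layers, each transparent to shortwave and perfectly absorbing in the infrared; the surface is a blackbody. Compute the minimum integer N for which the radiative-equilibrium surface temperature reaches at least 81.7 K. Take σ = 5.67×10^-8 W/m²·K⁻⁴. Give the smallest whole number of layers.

1

Top-of-atmosphere balance: σT_e⁴ = S(1−α)/4 = 1.328 W/m² → T_e = 69.57 K.
Need (N+1)T_e⁴ ≥ T_s⁴, i.e. N+1 ≥ (81.7/69.57)⁴ = 1.902.
The minimum whole number is N = 1.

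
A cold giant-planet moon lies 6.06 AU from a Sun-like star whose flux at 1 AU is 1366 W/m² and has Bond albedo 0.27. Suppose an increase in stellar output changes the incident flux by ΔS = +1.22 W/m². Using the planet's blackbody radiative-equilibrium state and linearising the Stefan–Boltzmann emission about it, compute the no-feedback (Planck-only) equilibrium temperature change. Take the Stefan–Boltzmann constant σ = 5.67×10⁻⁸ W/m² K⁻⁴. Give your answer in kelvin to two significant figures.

0.86 kelvin

By the inverse-square law, S = 1366/6.06² = 37.20 W/m².
The baseline emission temperature is T_e = 104.6 K.
TOA radiative forcing: ΔF = (1−α)ΔS/4 = 0.73·(+1.22)/4 = 0.2226 W/m².
The Planck feedback parameter is 4σT_e³ = 0.2596 W/m²/K.
ΔT₀ = ΔF/λ_P = 0.2226/0.2596 = 0.858 K.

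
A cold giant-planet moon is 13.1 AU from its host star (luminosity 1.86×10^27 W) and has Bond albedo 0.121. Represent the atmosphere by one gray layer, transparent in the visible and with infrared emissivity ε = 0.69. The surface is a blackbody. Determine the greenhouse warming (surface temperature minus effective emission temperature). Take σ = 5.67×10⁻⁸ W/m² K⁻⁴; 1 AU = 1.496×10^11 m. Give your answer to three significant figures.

Orbital distance: d = 13.1 AU = 1.960×10^12 m.
S = L/(4πd²) = 38.54 W/m².
Effective emission temperature (TOA balance): σT_e⁴ = S(1−α)/4 = 8.469 W/m² → T_e = 110.6 K.
Surface balance with a leaky layer gives σT_s⁴ = σT_e⁴·2/(2−ε), so T_s = T_e·[2/(2−0.69)]^(1/4) = 122.9 K.
Greenhouse warming: T_s − T_e = 12.33 K.

12.3 K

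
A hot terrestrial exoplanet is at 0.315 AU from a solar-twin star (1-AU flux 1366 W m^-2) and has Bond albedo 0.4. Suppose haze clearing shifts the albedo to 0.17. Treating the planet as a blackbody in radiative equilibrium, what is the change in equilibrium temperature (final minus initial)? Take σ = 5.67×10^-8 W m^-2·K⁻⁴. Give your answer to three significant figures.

36.9 K

Irradiance scales as 1/d², so S = 1366 W m^-2 × (1/0.315)² = 13770 W m^-2.
With α = 0.4, T₁ = 436.9 K.
With α = 0.17, T₂ = 473.8 K.
Change: 473.8 − 436.9 = 36.92 K.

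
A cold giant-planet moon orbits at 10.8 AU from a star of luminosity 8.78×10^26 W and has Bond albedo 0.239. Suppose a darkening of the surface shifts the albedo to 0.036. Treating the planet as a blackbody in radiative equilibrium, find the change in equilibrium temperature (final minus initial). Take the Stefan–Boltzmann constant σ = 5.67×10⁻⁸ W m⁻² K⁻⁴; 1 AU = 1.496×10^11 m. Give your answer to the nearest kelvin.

6 K

d = 10.8 × 1.496×10^11 m = 1.616×10^12 m.
Flux at the orbit: S = L/(4πd²) = 8.78×10^26/(4π·(1.62×10^12)²) = 26.77 W m⁻².
Initial: T₁ = [S(1−0.239)/(4σ)]^(1/4) = 97.35 K.
With α = 0.036, T₂ = 103.3 K.
Change: 103.3 − 97.35 = 5.928 K.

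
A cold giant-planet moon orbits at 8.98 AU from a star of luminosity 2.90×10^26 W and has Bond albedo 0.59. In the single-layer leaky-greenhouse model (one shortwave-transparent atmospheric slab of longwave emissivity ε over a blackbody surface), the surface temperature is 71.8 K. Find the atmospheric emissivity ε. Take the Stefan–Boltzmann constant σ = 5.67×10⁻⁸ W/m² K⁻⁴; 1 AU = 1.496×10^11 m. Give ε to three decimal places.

Orbital distance: d = 8.98 AU = 1.343×10^12 m.
S = L/(4πd²) = 12.79 W/m².
TOA balance gives T_e = 69.34 K.
Inverting T_s⁴ = 2T_e⁴/(2−ε): (T_e/T_s)⁴ = 0.8698, so ε = 2(1 − 0.8698) = 0.2604.

0.260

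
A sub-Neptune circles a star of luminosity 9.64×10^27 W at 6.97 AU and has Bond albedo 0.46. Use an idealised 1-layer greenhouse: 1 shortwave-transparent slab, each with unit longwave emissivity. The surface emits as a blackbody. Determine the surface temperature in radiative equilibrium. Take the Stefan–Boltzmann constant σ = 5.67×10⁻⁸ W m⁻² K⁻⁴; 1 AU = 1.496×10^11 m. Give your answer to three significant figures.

241 K

d = 6.97 × 1.496×10^11 m = 1.043×10^12 m.
Flux at the orbit: S = L/(4πd²) = 9.64×10^27/(4π·(1.04×10^12)²) = 705.6 W m⁻².
OLR = S(1−α)/4 = 95.25 W m⁻²; the top layer radiates at T_e = 202.5 K.
For an N-layer opaque stack, T_s⁴ = (N+1)T_e⁴, hence T_s = (2)^(1/4)×202.5 K = 240.8 K.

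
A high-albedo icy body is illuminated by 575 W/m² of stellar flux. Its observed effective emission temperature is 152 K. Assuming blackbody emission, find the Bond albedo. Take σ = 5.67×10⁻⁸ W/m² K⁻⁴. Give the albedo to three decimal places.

Rearranging the radiative balance, α = 1 − 4σT⁴/S.
σT⁴ = 30.27 W/m², so 4σT⁴ = 121.1 W/m².
Hence α = 1 − 121.1/575.0 = 0.7895.

0.789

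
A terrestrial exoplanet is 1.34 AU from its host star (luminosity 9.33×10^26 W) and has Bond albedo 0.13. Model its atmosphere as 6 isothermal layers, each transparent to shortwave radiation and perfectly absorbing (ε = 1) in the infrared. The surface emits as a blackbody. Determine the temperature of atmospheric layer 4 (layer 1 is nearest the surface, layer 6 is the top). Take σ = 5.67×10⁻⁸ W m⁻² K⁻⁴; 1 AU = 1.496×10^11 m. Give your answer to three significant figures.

382 K

Orbital distance: d = 1.34 AU = 2.005×10^11 m.
S = L/(4πd²) = 1848 W m⁻².
Top-of-atmosphere balance: σT_e⁴ = S(1−α)/4 = 401.8 W m⁻² → T_e = 290.1 K.
The net upward flux σT_e⁴ is constant between every pair of levels, so T_k⁴ = (N+1−k)T_e⁴.
T_4 = (3)^(1/4)·290.1 = 381.9 K.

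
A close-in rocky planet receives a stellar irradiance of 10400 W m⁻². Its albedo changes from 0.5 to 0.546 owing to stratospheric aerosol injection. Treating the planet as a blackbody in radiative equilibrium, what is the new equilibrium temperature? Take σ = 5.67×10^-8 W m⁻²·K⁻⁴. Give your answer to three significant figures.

380 K

New equilibrium: T₂ = [(1−0.546)·10400/(4σ)]^(1/4) = 379.8 K.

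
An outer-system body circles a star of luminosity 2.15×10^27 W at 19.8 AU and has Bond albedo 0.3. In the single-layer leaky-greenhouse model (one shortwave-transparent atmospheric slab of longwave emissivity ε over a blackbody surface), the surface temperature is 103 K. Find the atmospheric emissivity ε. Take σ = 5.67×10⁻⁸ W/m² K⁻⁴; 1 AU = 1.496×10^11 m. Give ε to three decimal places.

0.931

d = 19.8 × 1.496×10^11 m = 2.962×10^12 m.
Flux at the orbit: S = L/(4πd²) = 2.15×10^27/(4π·(2.96×10^12)²) = 19.50 W/m².
First, T_e = [19.50·(1−0.3)/(4σ)]^(1/4) = 88.08 K.
Since (2−ε)/2 = (T_e/T_s)⁴ = 0.5347, ε = 0.9305.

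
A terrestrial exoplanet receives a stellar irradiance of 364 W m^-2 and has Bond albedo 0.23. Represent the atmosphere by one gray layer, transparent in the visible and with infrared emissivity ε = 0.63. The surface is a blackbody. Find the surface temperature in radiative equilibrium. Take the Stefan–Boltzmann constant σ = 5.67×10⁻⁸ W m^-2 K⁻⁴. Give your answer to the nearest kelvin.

The planet radiates to space at T_e = [S(1−α)/(4σ)]^(1/4) = 187.5 K.
For a single slab of emissivity ε, T_s⁴ = 2T_e⁴/(2−ε); thus T_s = 187.5·(1.46)^(1/4) = 206.1 K.

206 K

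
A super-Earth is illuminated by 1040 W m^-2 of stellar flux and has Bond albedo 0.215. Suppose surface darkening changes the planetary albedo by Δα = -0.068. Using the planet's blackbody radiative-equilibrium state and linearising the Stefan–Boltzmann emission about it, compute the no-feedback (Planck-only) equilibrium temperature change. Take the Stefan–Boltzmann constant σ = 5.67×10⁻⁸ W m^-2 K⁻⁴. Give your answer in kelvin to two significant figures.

5.3 kelvin

The baseline emission temperature is T_e = 244.9 K.
The change in absorbed flux is Δ[S(1−α)/4] = −SΔα/4 = 17.68 W m^-2.
The Planck feedback parameter is 4σT_e³ = 3.333 W m^-2/K.
So ΔT₀ = 17.68/3.333 = 5.30 K.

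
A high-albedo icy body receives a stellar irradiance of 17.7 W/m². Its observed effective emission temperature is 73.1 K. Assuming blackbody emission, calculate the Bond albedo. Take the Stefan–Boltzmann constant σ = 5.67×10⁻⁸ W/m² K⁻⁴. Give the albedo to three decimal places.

0.634

Energy balance: S(1−α)/4 = σT⁴, so 1−α = 4σT⁴/S.
4σT⁴ = 4·5.67×10⁻⁸·(73.1)⁴ = 6.476 W/m².
1−α = 6.476/17.70 = 0.3659, so α = 0.6341.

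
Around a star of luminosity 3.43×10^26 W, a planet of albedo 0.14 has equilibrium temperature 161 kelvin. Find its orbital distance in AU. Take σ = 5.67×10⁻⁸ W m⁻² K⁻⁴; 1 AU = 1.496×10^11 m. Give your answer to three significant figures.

Required flux: S = 4σT⁴/(1−α) = 177.2 W m⁻².
S = L/(4πd²) → d = √(L/4πS) = √(3.43×10^26/(4π·177.2)) = 3.925×10^11 m = 2.624 AU.

2.62 AU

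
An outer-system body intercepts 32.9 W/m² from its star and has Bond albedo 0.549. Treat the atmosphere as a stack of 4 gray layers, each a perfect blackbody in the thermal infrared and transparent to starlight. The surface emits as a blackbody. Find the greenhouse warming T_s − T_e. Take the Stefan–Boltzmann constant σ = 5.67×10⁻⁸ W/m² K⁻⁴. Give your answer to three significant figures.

44.5 K

Top-of-atmosphere balance: σT_e⁴ = S(1−α)/4 = 3.709 W/m² → T_e = 89.94 K.
T_s = (N+1)^(1/4)·T_e = 134.5 K.
So the greenhouse effect raises the surface by 134.5 − 89.94 = 44.55 K.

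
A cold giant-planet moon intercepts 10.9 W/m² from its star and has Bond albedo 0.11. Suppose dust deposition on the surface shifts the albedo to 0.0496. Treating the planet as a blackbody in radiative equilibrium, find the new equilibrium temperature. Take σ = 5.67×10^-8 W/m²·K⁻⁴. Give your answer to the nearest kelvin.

82 kelvin

With the new albedo, S(1−α₂)/4 = 2.590 W/m², so T₂ = 82.21 K.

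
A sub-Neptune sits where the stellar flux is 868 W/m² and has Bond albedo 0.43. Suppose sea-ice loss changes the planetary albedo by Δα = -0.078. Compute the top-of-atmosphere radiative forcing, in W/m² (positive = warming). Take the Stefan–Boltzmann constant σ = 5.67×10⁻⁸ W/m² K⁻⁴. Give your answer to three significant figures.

16.9 W/m²

ΔF = −(S/4)Δα = −(868.0/4)×(-0.078) = 16.93 W/m².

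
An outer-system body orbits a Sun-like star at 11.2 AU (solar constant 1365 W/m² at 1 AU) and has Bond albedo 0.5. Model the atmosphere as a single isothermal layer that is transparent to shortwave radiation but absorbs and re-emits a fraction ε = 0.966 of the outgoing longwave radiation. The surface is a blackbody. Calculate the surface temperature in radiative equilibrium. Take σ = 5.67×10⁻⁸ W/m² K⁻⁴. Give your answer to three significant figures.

Irradiance scales as 1/d², so S = 1365 W/m² × (1/11.2)² = 10.88 W/m².
The planet radiates to space at T_e = [S(1−α)/(4σ)]^(1/4) = 69.99 K.
For a single slab of emissivity ε, T_s⁴ = 2T_e⁴/(2−ε); thus T_s = 69.99·(1.934)^(1/4) = 82.53 K.

82.5 kelvin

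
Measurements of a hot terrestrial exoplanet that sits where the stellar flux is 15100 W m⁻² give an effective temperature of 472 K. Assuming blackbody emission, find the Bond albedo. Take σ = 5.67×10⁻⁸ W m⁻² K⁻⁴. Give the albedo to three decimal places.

0.255

From σT⁴ = S(1−α)/4 we invert for α: 1−α = 4σT⁴/S.
4σT⁴ = 4·5.67×10⁻⁸·(472)⁴ = 11260 W m⁻².
1−α = 11260/15100 = 0.7455, so α = 0.2545.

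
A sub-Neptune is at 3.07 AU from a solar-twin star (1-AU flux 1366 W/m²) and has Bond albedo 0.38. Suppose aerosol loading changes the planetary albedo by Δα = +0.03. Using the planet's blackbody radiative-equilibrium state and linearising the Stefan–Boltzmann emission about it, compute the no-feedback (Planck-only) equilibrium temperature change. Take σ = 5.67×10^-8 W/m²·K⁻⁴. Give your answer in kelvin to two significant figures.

-1.7 K

Irradiance scales as 1/d², so S = 1366 W/m² × (1/3.07)² = 144.9 W/m².
Unperturbed T_e = [144.9·(1−0.38)/(4σ)]^¼ = 141.1 K.
ΔF = −(S/4)Δα = −(144.9/4)×(+0.03) = -1.087 W/m².
Planck response: λ_P = 4σT_e³ = 4·5.67×10⁻⁸·(141.1)³ = 0.6369 W/m²/K.
So ΔT₀ = -1.087/0.6369 = -1.71 K.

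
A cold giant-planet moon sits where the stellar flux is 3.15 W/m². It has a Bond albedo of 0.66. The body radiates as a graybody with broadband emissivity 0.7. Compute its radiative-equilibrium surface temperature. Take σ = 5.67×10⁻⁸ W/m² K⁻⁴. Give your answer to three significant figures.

The planet absorbs (1−α)S over its disc πR² and re-emits over 4πR², so the mean absorbed flux is (1−0.66)·3.150/4 = 0.2677 W/m².
Equating to εσT⁴ with ε = 0.7: T = (0.2677/0.7σ)^(1/4) = 50.96 K.

51.0 K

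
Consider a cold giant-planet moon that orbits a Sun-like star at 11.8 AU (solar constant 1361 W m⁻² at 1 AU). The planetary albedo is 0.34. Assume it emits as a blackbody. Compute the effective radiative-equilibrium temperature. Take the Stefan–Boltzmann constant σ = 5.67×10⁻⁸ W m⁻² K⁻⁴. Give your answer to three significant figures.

73.0 K

Irradiance scales as 1/d², so S = 1361 W m⁻² × (1/11.8)² = 9.774 W m⁻².
Absorbed flux (global mean): S(1−α)/4 = 9.774·0.66/4 = 1.613 W m⁻².
In equilibrium σT⁴ equals this, so T = 73.03 K.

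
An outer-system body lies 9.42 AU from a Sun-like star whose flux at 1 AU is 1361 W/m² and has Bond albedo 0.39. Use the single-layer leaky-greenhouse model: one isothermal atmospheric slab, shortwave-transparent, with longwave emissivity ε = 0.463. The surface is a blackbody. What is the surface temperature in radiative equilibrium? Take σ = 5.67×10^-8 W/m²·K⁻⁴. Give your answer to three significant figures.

Flux at the orbit: S = 1361/(9.42)² = 15.34 W/m².
At the top of the atmosphere, σT_e⁴ = S(1−α)/4 = 2.339 W/m², giving T_e = 80.14 K.
The surface balance (absorbed SW + ε·downward IR = σT_s⁴) with T_a⁴ = T_s⁴/2 reduces to T_s = T_e·[2/(2−ε)]^¼ = 85.60 K.

85.6 K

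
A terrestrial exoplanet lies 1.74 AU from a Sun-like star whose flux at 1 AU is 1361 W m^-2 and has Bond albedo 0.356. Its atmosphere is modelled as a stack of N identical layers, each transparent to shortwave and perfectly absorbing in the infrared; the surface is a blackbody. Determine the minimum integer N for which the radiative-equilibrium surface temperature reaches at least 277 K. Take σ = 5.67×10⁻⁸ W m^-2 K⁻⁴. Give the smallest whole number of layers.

4

Irradiance scales as 1/d², so S = 1361 W m^-2 × (1/1.74)² = 449.5 W m^-2.
OLR = S(1−α)/4 = 72.37 W m^-2; the top layer radiates at T_e = 189.0 K.
Since T_s⁴ = (N+1)T_e⁴, we need N ≥ (T_s/T_e)⁴ − 1 = 3.612.
So N ≥ 3.612; the smallest integer is N = 4.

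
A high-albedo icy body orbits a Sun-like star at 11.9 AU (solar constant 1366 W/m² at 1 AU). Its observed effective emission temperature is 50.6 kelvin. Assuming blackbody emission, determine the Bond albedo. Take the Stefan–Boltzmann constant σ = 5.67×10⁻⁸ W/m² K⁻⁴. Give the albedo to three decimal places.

Flux at the orbit: S = 1366/(11.9)² = 9.646 W/m².
Rearranging the radiative balance, α = 1 − 4σT⁴/S.
4σT⁴ = 4·5.67×10⁻⁸·(50.6)⁴ = 1.487 W/m².
1−α = 1.487/9.646 = 0.1541, so α = 0.8459.

0.846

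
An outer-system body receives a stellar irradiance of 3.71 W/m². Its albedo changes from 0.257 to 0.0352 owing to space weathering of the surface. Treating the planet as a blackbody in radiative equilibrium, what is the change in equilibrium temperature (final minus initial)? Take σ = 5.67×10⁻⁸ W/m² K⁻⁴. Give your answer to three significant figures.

3.98 kelvin

Before: T₁ = [3.710·0.743/(4σ)]^(1/4) = 59.04 K.
After:  T₂ = [3.710·0.965/(4σ)]^(1/4) = 63.03 K.
Change: 63.03 − 59.04 = 3.985 K.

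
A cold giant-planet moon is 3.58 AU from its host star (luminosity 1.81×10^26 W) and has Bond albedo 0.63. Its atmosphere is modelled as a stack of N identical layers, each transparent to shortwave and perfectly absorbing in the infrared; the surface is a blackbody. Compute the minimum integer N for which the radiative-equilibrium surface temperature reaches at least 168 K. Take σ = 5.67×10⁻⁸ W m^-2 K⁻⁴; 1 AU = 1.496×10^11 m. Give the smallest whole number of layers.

9

Orbital distance: d = 3.58 AU = 5.356×10^11 m.
Flux at the orbit: S = L/(4πd²) = 1.81×10^26/(4π·(5.36×10^11)²) = 50.22 W m^-2.
OLR = S(1−α)/4 = 4.645 W m^-2; the top layer radiates at T_e = 95.14 K.
T_s = (N+1)^(1/4)·T_e ≥ 168 K requires N+1 ≥ (T_s/T_e)⁴ = (168/95.14)⁴ = 9.724.
So N ≥ 8.724; the smallest integer is N = 9.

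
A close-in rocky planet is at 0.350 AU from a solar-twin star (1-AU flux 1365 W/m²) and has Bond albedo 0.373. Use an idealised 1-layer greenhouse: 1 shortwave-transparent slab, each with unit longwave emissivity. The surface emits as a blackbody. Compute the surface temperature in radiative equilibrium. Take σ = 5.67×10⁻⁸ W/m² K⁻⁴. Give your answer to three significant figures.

498 K

Irradiance scales as 1/d², so S = 1365 W/m² × (1/0.350)² = 11140 W/m².
Top-of-atmosphere balance: σT_e⁴ = S(1−α)/4 = 1747 W/m² → T_e = 418.9 K.
For an N-layer opaque stack, T_s⁴ = (N+1)T_e⁴, hence T_s = (2)^(1/4)×418.9 K = 498.2 K.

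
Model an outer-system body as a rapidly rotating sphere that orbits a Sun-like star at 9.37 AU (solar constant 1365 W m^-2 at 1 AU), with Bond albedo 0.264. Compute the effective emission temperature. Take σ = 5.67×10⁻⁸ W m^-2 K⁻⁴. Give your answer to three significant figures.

84.3 kelvin

Flux at the orbit: S = 1365/(9.37)² = 15.55 W m^-2.
Averaging over the sphere, the absorbed flux is S(1−α)/4 = 2.861 W m^-2.
Set σT⁴ = 2.861 → T = (2.861/σ)^(1/4) = 84.28 K.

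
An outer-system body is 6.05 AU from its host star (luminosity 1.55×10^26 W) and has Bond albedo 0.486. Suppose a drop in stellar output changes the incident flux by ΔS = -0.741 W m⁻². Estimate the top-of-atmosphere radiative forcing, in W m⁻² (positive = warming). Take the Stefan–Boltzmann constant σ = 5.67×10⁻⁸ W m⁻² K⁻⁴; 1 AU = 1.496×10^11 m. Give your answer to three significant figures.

-0.0952 W m⁻²

Orbital distance: d = 6.05 AU = 9.051×10^11 m.
S = L/(4πd²) = 15.06 W m⁻².
ΔF = Δ[S(1−α)]/4 = (1−0.486)·-0.741/4 = -0.09522 W m⁻².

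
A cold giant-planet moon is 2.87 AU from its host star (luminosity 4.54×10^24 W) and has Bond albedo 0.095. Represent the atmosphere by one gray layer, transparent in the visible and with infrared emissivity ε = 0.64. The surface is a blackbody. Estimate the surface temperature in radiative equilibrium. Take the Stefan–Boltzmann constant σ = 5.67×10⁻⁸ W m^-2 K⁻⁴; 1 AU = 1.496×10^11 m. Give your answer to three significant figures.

Orbital distance: d = 2.87 AU = 4.294×10^11 m.
Flux at the orbit: S = L/(4πd²) = 4.54×10^24/(4π·(4.29×10^11)²) = 1.960 W m^-2.
Effective emission temperature (TOA balance): σT_e⁴ = S(1−α)/4 = 0.4434 W m^-2 → T_e = 52.88 K.
Surface balance with a leaky layer gives σT_s⁴ = σT_e⁴·2/(2−ε), so T_s = T_e·[2/(2−0.64)]^(1/4) = 58.23 K.

58.2 K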